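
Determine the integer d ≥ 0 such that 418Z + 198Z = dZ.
(418, 198) = (22); d = 22

In the PID Z, (a, b) is generated by gcd(a, b). Compute gcd(418, 198) with the extended Euclidean algorithm, tracking rows (r, s, t) with s·418 + t·198 = r:
  row A: (418, 1, 0)   [1·418 + 0·198 = 418]
  row B: (198, 0, 1)   [0·418 + 1·198 = 198]
  418 = 2·198 + 22   → row C = row A − 2·row B = (22, 1, −2)   [check: 1·418 − 2·198 = 22]
  198 = 9·22 + 0   → remainder 0, stop. gcd = 22 (last nonzero row C).
So gcd(418, 198) = 22, with Bézout identity 1·418 − 2·198 = 22. Containment (⊇): the Bézout identity exhibits 22 as an element of (418, 198), giving (22) ⊆ (418, 198). Containment (⊆): since 22 | 418 and 22 | 198 (418 = 22·19, 198 = 22·9), every Z-linear combination of 418 and 198 is divisible by 22, so (418, 198) ⊆ (22). Therefore (418, 198) = (22), d = 22.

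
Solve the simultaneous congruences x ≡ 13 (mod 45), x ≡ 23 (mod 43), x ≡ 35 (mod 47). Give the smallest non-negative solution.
x ≡ 7978 (mod 90945); the representative in [0, 90945) is 7978

The moduli 45, 43, 47 are pairwise coprime, so by the CRT there is a unique solution mod 45·43·47 = 90945.
Solve by successive substitution. Start with x ≡ 13 (mod 45).
  Combine with x ≡ 23 (mod 43): write x = 13 + 45·t and require 13 + 45·t ≡ 23 (mod 43), i.e. 45·t ≡ 23 − 13 ≡ 10 (mod 43). Since 45^(−1) ≡ 22 (mod 43) (45 ≡ 2 (mod 43)), t ≡ 22·10 ≡ 5 (mod 43). So x ≡ 13 + 45·5 = 238 (mod 1935).
  Combine with x ≡ 35 (mod 47): write x = 238 + 1935·t and require 238 + 1935·t ≡ 35 (mod 47), i.e. 1935·t ≡ 35 − 238 ≡ 32 (mod 47). Since 1935^(−1) ≡ 6 (mod 47) (1935 ≡ 8 (mod 47)), t ≡ 6·32 ≡ 4 (mod 47). So x ≡ 238 + 1935·4 = 7978 (mod 90945).
Unique solution in [0, 90945): x = 7978.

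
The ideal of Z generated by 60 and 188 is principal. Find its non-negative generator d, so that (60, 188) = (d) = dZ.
In the PID Z, (a, b) is generated by gcd(a, b). Compute gcd(188, 60) with the extended Euclidean algorithm, tracking rows (r, s, t) with s·188 + t·60 = r:
  row A: (188, 1, 0)   [1·188 + 0·60 = 188]
  row B: (60, 0, 1)   [0·188 + 1·60 = 60]
  188 = 3·60 + 8   → row C = row A − 3·row B = (8, 1, −3)   [check: 1·188 − 3·60 = 8]
  60 = 7·8 + 4   → row D = row B − 7·row C = (4, −7, 22)   [check: −7·188 + 22·60 = 4]
  8 = 2·4 + 0   → remainder 0, stop. gcd = 4 (last nonzero row D).
So gcd(60, 188) = 4, with Bézout identity −7·188 + 22·60 = 4. Containment (⊇): the Bézout identity exhibits 4 as an element of (60, 188), giving (4) ⊆ (60, 188). Containment (⊆): since 4 | 60 and 4 | 188 (60 = 4·15, 188 = 4·47), every Z-linear combination of 60 and 188 is divisible by 4, so (60, 188) ⊆ (4). Therefore (60, 188) = (4), d = 4.

Final answer: (60, 188) = (4); d = 4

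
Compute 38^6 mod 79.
Use repeated squaring. Binary(6) = 110. Walk through the bits of the exponent 6 left-to-right: at each bit after the leading one, square the running value, then multiply by 38 if the bit is 1 (always reducing mod 79):
  bit 1 = 1 (leading): start with 38.
  bit 2 = 1: square 38^2 = 1444 ≡ 22; bit is 1, so multiply 22·38 = 836 ≡ 46 (mod 79).
  bit 3 = 0: square 46^2 = 2116 ≡ 62 (mod 79).
Final value: 38^6 ≡ 62 (mod 79).

Final answer: 62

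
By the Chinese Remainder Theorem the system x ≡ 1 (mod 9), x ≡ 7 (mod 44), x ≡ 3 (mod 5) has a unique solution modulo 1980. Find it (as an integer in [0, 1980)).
The moduli 9, 44, 5 are pairwise coprime, so by the CRT there is a unique solution mod 9·44·5 = 1980.
Solve by successive substitution. Start with x ≡ 1 (mod 9).
  Combine with x ≡ 7 (mod 44): write x = 1 + 9·t and require 1 + 9·t ≡ 7 (mod 44), i.e. 9·t ≡ 7 − 1 ≡ 6 (mod 44). Since 9^(−1) ≡ 5 (mod 44), t ≡ 5·6 ≡ 30 (mod 44). So x ≡ 1 + 9·30 = 271 (mod 396).
  Combine with x ≡ 3 (mod 5): write x = 271 + 396·t and require 271 + 396·t ≡ 3 (mod 5), i.e. 396·t ≡ 3 − 271 ≡ 2 (mod 5). Since 396^(−1) ≡ 1 (mod 5) (396 ≡ 1 (mod 5)), t ≡ 1·2 ≡ 2 (mod 5). So x ≡ 271 + 396·2 = 1063 (mod 1980).
Unique solution in [0, 1980): x = 1063.

Final answer: x ≡ 1063 (mod 1980); the representative in [0, 1980) is 1063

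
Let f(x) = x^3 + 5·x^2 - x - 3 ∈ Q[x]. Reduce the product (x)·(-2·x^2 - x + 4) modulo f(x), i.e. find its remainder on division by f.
a · b ≡ 9·x^2 + 2·x - 6 (mod f(x))

First multiply in Q[x] without reducing: a · b = -2·x^3 - x^2 + 4·x. Now divide by f(x) = x^3 + 5·x^2 - x - 3, eliminating the leading term at each step:
  leading term -2·x^3: subtract (-2)·f(x) = -2·x^3 - 10·x^2 + 2·x + 6, leaving 9·x^2 + 2·x - 6
The degree is now < 3, so this is the remainder. Hence a · b ≡ 9·x^2 + 2·x - 6 in Q[x]/(f).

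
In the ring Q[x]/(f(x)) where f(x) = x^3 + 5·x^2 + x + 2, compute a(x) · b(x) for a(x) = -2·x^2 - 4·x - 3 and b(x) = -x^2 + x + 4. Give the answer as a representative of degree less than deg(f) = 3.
a · b ≡ 29·x^2 - 15·x + 4 (mod f(x))

First multiply in Q[x] without reducing: a · b = 2·x^4 + 2·x^3 - 9·x^2 - 19·x - 12. Now divide by f(x) = x^3 + 5·x^2 + x + 2, eliminating the leading term at each step:
  leading term 2·x^4: subtract (2·x)·f(x) = 2·x^4 + 10·x^3 + 2·x^2 + 4·x, leaving -8·x^3 - 11·x^2 - 23·x - 12
  leading term -8·x^3: subtract (-8)·f(x) = -8·x^3 - 40·x^2 - 8·x - 16, leaving 29·x^2 - 15·x + 4
The degree is now < 3, so this is the remainder. Hence a · b ≡ 29·x^2 - 15·x + 4 in Q[x]/(f).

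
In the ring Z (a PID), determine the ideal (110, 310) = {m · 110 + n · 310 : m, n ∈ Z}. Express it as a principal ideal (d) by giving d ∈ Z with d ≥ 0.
In the PID Z, (a, b) is generated by gcd(a, b). Compute gcd(310, 110) with the extended Euclidean algorithm, tracking rows (r, s, t) with s·310 + t·110 = r:
  row A: (310, 1, 0)   [1·310 + 0·110 = 310]
  row B: (110, 0, 1)   [0·310 + 1·110 = 110]
  310 = 2·110 + 90   → row C = row A − 2·row B = (90, 1, −2)   [check: 1·310 − 2·110 = 90]
  110 = 1·90 + 20   → row D = row B − 1·row C = (20, −1, 3)   [check: −1·310 + 3·110 = 20]
  90 = 4·20 + 10   → row E = row C − 4·row D = (10, 5, −14)   [check: 5·310 − 14·110 = 10]
  20 = 2·10 + 0   → remainder 0, stop. gcd = 10 (last nonzero row E).
So gcd(110, 310) = 10, with Bézout identity 5·310 − 14·110 = 10. Containment (⊇): the Bézout identity exhibits 10 as an element of (110, 310), giving (10) ⊆ (110, 310). Containment (⊆): since 10 | 110 and 10 | 310 (110 = 10·11, 310 = 10·31), every Z-linear combination of 110 and 310 is divisible by 10, so (110, 310) ⊆ (10). Therefore (110, 310) = (10), d = 10.

Final answer: (110, 310) = (10); d = 10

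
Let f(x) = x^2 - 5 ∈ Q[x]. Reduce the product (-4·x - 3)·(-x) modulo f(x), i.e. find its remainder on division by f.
a · b ≡ 3·x + 20 (mod f(x))

First multiply in Q[x] without reducing: a · b = 4·x^2 + 3·x. Now divide by f(x) = x^2 - 5, eliminating the leading term at each step:
  leading term 4·x^2: subtract (4)·f(x) = 4·x^2 - 20, leaving 3·x + 20
The degree is now < 2, so this is the remainder. Hence a · b ≡ 3·x + 20 in Q[x]/(f).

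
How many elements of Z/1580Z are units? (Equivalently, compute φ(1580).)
An element a ∈ Z/1580Z is a unit iff gcd(a, 1580) = 1, so the number of units is φ(1580). φ is multiplicative, with φ(p^e) = p^e − p^(e−1). Factorise 1580 = 2^2 · 5 · 79. Then
  φ(1580) = (2^2 − 2^1) · (5 − 1) · (79 − 1) = 2 · 4 · 78 = 624.

Final answer: Z/1580Z has φ(1580) = 624 units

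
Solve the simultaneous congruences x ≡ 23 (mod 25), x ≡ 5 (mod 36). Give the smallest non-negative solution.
x ≡ 473 (mod 900); the representative in [0, 900) is 473

The moduli 25, 36 are pairwise coprime, so by the CRT there is a unique solution mod 25·36 = 900.
Solve by successive substitution. Start with x ≡ 23 (mod 25).
  Combine with x ≡ 5 (mod 36): write x = 23 + 25·t and require 23 + 25·t ≡ 5 (mod 36), i.e. 25·t ≡ 5 − 23 ≡ 18 (mod 36). Since 25^(−1) ≡ 13 (mod 36), t ≡ 13·18 ≡ 18 (mod 36). So x ≡ 23 + 25·18 = 473 (mod 900).
Unique solution in [0, 900): x = 473.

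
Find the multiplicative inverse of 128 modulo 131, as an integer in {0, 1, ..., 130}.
128^(−1) ≡ 87 (mod 131)

Apply the extended Euclidean algorithm to (131, 128), tracking rows (r, s, t) with s·131 + t·128 = r. Each division r_prev = q·r_cur + r_new produces the new row as (previous row) − q·(current row):
  row A: (131, 1, 0)   [1·131 + 0·128 = 131]
  row B: (128, 0, 1)   [0·131 + 1·128 = 128]
  131 = 1·128 + 3   → row C = row A − 1·row B = (3, 1, −1)   [check: 1·131 − 1·128 = 3]
  128 = 42·3 + 2   → row D = row B − 42·row C = (2, −42, 43)   [check: −42·131 + 43·128 = 2]
  3 = 1·2 + 1   → row E = row C − 1·row D = (1, 43, −44)   [check: 43·131 − 44·128 = 1]
  2 = 2·1 + 0   → remainder 0, stop. gcd = 1 (last nonzero row E).
The gcd is 1, so 128 is invertible mod 131. The last nonzero row gives 43·131 − 44·128 = 1, so t = −44. So 128^(−1) ≡ −44 ≡ 87 (mod 131). Verify: 128 · 87 = 11136 ≡ 1 (mod 131). ✓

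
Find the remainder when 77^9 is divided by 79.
41

Use repeated squaring. Binary(9) = 1001. Walk through the bits of the exponent 9 left-to-right: at each bit after the leading one, square the running value, then multiply by 77 if the bit is 1 (always reducing mod 79):
  bit 1 = 1 (leading): start with 77.
  bit 2 = 0: square 77^2 = 5929 ≡ 4 (mod 79).
  bit 3 = 0: square 4^2 = 16 (mod 79).
  bit 4 = 1: square 16^2 = 256 ≡ 19; bit is 1, so multiply 19·77 = 1463 ≡ 41 (mod 79).
Final value: 77^9 ≡ 41 (mod 79).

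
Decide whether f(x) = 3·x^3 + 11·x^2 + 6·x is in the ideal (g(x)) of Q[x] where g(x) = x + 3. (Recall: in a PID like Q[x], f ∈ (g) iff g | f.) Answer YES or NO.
YES

In Q[x] the ideal (g) consists of all multiples of g, so f ∈ (g) iff g | f, i.e. iff the remainder of f on division by g is 0. Divide f by g (g is monic, so eliminate the leading term of the running remainder at each step):
  leading term 3·x^3: subtract (3·x^2)·g(x) = 3·x^3 + 9·x^2, leaving 2·x^2 + 6·x
  leading term 2·x^2: subtract (2·x)·g(x) = 2·x^2 + 6·x, leaving 0
The remainder is 0, so f(x) = g(x) · h(x) with h(x) = 3·x^2 + 2·x. Hence g | f, i.e. f ∈ (g).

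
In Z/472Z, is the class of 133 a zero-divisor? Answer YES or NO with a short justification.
gcd(133, 472) = 1, so 133 is a unit in Z/472Z (it has a multiplicative inverse). A unit cannot be a zero-divisor: if 133·b ≡ 0 then multiplying both sides by 133^(−1) gives b ≡ 0. So 133 is not a zero-divisor.

Final answer: NO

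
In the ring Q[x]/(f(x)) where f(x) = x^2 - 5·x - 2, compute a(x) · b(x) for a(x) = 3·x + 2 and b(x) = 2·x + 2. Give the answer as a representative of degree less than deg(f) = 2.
a · b ≡ 40·x + 16 (mod f(x))

First multiply in Q[x] without reducing: a · b = 6·x^2 + 10·x + 4. Now divide by f(x) = x^2 - 5·x - 2, eliminating the leading term at each step:
  leading term 6·x^2: subtract (6)·f(x) = 6·x^2 - 30·x - 12, leaving 40·x + 16
The degree is now < 2, so this is the remainder. Hence a · b ≡ 40·x + 16 in Q[x]/(f).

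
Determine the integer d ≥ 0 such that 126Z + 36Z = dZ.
In the PID Z, (a, b) is generated by gcd(a, b). Compute gcd(126, 36) with the extended Euclidean algorithm, tracking rows (r, s, t) with s·126 + t·36 = r:
  row A: (126, 1, 0)   [1·126 + 0·36 = 126]
  row B: (36, 0, 1)   [0·126 + 1·36 = 36]
  126 = 3·36 + 18   → row C = row A − 3·row B = (18, 1, −3)   [check: 1·126 − 3·36 = 18]
  36 = 2·18 + 0   → remainder 0, stop. gcd = 18 (last nonzero row C).
So gcd(126, 36) = 18, with Bézout identity 1·126 − 3·36 = 18. Containment (⊇): the Bézout identity exhibits 18 as an element of (126, 36), giving (18) ⊆ (126, 36). Containment (⊆): since 18 | 126 and 18 | 36 (126 = 18·7, 36 = 18·2), every Z-linear combination of 126 and 36 is divisible by 18, so (126, 36) ⊆ (18). Therefore (126, 36) = (18), d = 18.

Final answer: (126, 36) = (18); d = 18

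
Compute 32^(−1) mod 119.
Apply the extended Euclidean algorithm to (119, 32), tracking rows (r, s, t) with s·119 + t·32 = r. Each division r_prev = q·r_cur + r_new produces the new row as (previous row) − q·(current row):
  row A: (119, 1, 0)   [1·119 + 0·32 = 119]
  row B: (32, 0, 1)   [0·119 + 1·32 = 32]
  119 = 3·32 + 23   → row C = row A − 3·row B = (23, 1, −3)   [check: 1·119 − 3·32 = 23]
  32 = 1·23 + 9   → row D = row B − 1·row C = (9, −1, 4)   [check: −1·119 + 4·32 = 9]
  23 = 2·9 + 5   → row E = row C − 2·row D = (5, 3, −11)   [check: 3·119 − 11·32 = 5]
  9 = 1·5 + 4   → row F = row D − 1·row E = (4, −4, 15)   [check: −4·119 + 15·32 = 4]
  5 = 1·4 + 1   → row G = row E − 1·row F = (1, 7, −26)   [check: 7·119 − 26·32 = 1]
  4 = 4·1 + 0   → remainder 0, stop. gcd = 1 (last nonzero row G).
The gcd is 1, so 32 is invertible mod 119. The last nonzero row gives 7·119 − 26·32 = 1, so t = −26. So 32^(−1) ≡ −26 ≡ 93 (mod 119). Verify: 32 · 93 = 2976 ≡ 1 (mod 119). ✓

Final answer: 32^(−1) ≡ 93 (mod 119)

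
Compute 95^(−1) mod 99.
95^(−1) ≡ 74 (mod 99)

Apply the extended Euclidean algorithm to (99, 95), tracking rows (r, s, t) with s·99 + t·95 = r. Each division r_prev = q·r_cur + r_new produces the new row as (previous row) − q·(current row):
  row A: (99, 1, 0)   [1·99 + 0·95 = 99]
  row B: (95, 0, 1)   [0·99 + 1·95 = 95]
  99 = 1·95 + 4   → row C = row A − 1·row B = (4, 1, −1)   [check: 1·99 − 1·95 = 4]
  95 = 23·4 + 3   → row D = row B − 23·row C = (3, −23, 24)   [check: −23·99 + 24·95 = 3]
  4 = 1·3 + 1   → row E = row C − 1·row D = (1, 24, −25)   [check: 24·99 − 25·95 = 1]
  3 = 3·1 + 0   → remainder 0, stop. gcd = 1 (last nonzero row E).
The gcd is 1, so 95 is invertible mod 99. The last nonzero row gives 24·99 − 25·95 = 1, so t = −25. So 95^(−1) ≡ −25 ≡ 74 (mod 99). Verify: 95 · 74 = 7030 ≡ 1 (mod 99). ✓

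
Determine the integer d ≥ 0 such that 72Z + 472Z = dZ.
In the PID Z, (a, b) is generated by gcd(a, b). Compute gcd(472, 72) with the extended Euclidean algorithm, tracking rows (r, s, t) with s·472 + t·72 = r:
  row A: (472, 1, 0)   [1·472 + 0·72 = 472]
  row B: (72, 0, 1)   [0·472 + 1·72 = 72]
  472 = 6·72 + 40   → row C = row A − 6·row B = (40, 1, −6)   [check: 1·472 − 6·72 = 40]
  72 = 1·40 + 32   → row D = row B − 1·row C = (32, −1, 7)   [check: −1·472 + 7·72 = 32]
  40 = 1·32 + 8   → row E = row C − 1·row D = (8, 2, −13)   [check: 2·472 − 13·72 = 8]
  32 = 4·8 + 0   → remainder 0, stop. gcd = 8 (last nonzero row E).
So gcd(72, 472) = 8, with Bézout identity 2·472 − 13·72 = 8. Containment (⊇): the Bézout identity exhibits 8 as an element of (72, 472), giving (8) ⊆ (72, 472). Containment (⊆): since 8 | 72 and 8 | 472 (72 = 8·9, 472 = 8·59), every Z-linear combination of 72 and 472 is divisible by 8, so (72, 472) ⊆ (8). Therefore (72, 472) = (8), d = 8.

Final answer: (72, 472) = (8); d = 8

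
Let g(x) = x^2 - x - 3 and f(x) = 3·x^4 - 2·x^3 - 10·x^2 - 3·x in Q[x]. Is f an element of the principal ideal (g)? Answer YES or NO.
In Q[x] the ideal (g) consists of all multiples of g, so f ∈ (g) iff g | f, i.e. iff the remainder of f on division by g is 0. Divide f by g (g is monic, so eliminate the leading term of the running remainder at each step):
  leading term 3·x^4: subtract (3·x^2)·g(x) = 3·x^4 - 3·x^3 - 9·x^2, leaving x^3 - x^2 - 3·x
  leading term x^3: subtract (x)·g(x) = x^3 - x^2 - 3·x, leaving 0
The remainder is 0, so f(x) = g(x) · h(x) with h(x) = 3·x^2 + x. Hence g | f, i.e. f ∈ (g).

Final answer: YES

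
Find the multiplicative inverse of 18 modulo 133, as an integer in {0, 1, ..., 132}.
18^(−1) ≡ 37 (mod 133)

Apply the extended Euclidean algorithm to (133, 18), tracking rows (r, s, t) with s·133 + t·18 = r. Each division r_prev = q·r_cur + r_new produces the new row as (previous row) − q·(current row):
  row A: (133, 1, 0)   [1·133 + 0·18 = 133]
  row B: (18, 0, 1)   [0·133 + 1·18 = 18]
  133 = 7·18 + 7   → row C = row A − 7·row B = (7, 1, −7)   [check: 1·133 − 7·18 = 7]
  18 = 2·7 + 4   → row D = row B − 2·row C = (4, −2, 15)   [check: −2·133 + 15·18 = 4]
  7 = 1·4 + 3   → row E = row C − 1·row D = (3, 3, −22)   [check: 3·133 − 22·18 = 3]
  4 = 1·3 + 1   → row F = row D − 1·row E = (1, −5, 37)   [check: −5·133 + 37·18 = 1]
  3 = 3·1 + 0   → remainder 0, stop. gcd = 1 (last nonzero row F).
The gcd is 1, so 18 is invertible mod 133. The last nonzero row gives −5·133 + 37·18 = 1, so t = 37. So 18^(−1) ≡ 37 (mod 133). Verify: 18 · 37 = 666 ≡ 1 (mod 133). ✓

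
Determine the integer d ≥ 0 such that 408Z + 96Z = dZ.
(408, 96) = (24); d = 24

In the PID Z, (a, b) is generated by gcd(a, b). Compute gcd(408, 96) with the extended Euclidean algorithm, tracking rows (r, s, t) with s·408 + t·96 = r:
  row A: (408, 1, 0)   [1·408 + 0·96 = 408]
  row B: (96, 0, 1)   [0·408 + 1·96 = 96]
  408 = 4·96 + 24   → row C = row A − 4·row B = (24, 1, −4)   [check: 1·408 − 4·96 = 24]
  96 = 4·24 + 0   → remainder 0, stop. gcd = 24 (last nonzero row C).
So gcd(408, 96) = 24, with Bézout identity 1·408 − 4·96 = 24. Containment (⊇): the Bézout identity exhibits 24 as an element of (408, 96), giving (24) ⊆ (408, 96). Containment (⊆): since 24 | 408 and 24 | 96 (408 = 24·17, 96 = 24·4), every Z-linear combination of 408 and 96 is divisible by 24, so (408, 96) ⊆ (24). Therefore (408, 96) = (24), d = 24.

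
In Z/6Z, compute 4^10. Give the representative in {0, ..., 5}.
4

Use repeated squaring. Binary(10) = 1010. Walk through the bits of the exponent 10 left-to-right: at each bit after the leading one, square the running value, then multiply by 4 if the bit is 1 (always reducing mod 6):
  bit 1 = 1 (leading): start with 4.
  bit 2 = 0: square 4^2 = 16 ≡ 4 (mod 6).
  bit 3 = 1: square 4^2 = 16 ≡ 4; bit is 1, so multiply 4·4 = 16 ≡ 4 (mod 6).
  bit 4 = 0: square 4^2 = 16 ≡ 4 (mod 6).
Final value: 4^10 ≡ 4 (mod 6).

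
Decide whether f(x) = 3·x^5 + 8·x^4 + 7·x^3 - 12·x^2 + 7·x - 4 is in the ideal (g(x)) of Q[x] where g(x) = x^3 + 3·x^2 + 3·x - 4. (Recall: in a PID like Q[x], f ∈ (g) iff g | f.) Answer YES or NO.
YES

In Q[x] the ideal (g) consists of all multiples of g, so f ∈ (g) iff g | f, i.e. iff the remainder of f on division by g is 0. Divide f by g (g is monic, so eliminate the leading term of the running remainder at each step):
  leading term 3·x^5: subtract (3·x^2)·g(x) = 3·x^5 + 9·x^4 + 9·x^3 - 12·x^2, leaving -x^4 - 2·x^3 + 7·x - 4
  leading term -x^4: subtract (-x)·g(x) = -x^4 - 3·x^3 - 3·x^2 + 4·x, leaving x^3 + 3·x^2 + 3·x - 4
  leading term x^3: subtract (1)·g(x) = x^3 + 3·x^2 + 3·x - 4, leaving 0
The remainder is 0, so f(x) = g(x) · h(x) with h(x) = 3·x^2 - x + 1. Hence g | f, i.e. f ∈ (g).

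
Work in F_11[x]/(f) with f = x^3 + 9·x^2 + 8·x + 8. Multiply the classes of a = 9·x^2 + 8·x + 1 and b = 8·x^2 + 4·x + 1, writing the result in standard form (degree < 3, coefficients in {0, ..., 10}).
a · b ≡ 5·x^2 + 3·x + 7 (mod f(x))

Multiply as integer polynomials: a · b = 72·x^4 + 100·x^3 + 49·x^2 + 12·x + 1. Reducing coefficients mod 11: a · b ≡ 6·x^4 + x^3 + 5·x^2 + x + 1. Now divide by f(x) = x^3 + 9·x^2 + 8·x + 8 in F_11[x], eliminating the leading term at each step:
  leading term 6·x^4: subtract (6·x)·f(x) = 6·x^4 + 10·x^3 + 4·x^2 + 4·x, leaving 2·x^3 + x^2 + 8·x + 1 (coefficients mod 11)
  leading term 2·x^3: subtract (2)·f(x) = 2·x^3 + 7·x^2 + 5·x + 5, leaving 5·x^2 + 3·x + 7 (coefficients mod 11)
The degree is now < 3, so this is the remainder. Hence a · b ≡ 5·x^2 + 3·x + 7 in F_11[x]/(f).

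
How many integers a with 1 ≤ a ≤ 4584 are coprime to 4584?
1520

The number of a ∈ {1, ..., 4584} with gcd(a, 4584) = 1 is by definition Euler's totient φ(4584). φ is multiplicative, with φ(p^e) = p^e − p^(e−1). Factorise 4584 = 2^3 · 3 · 191. Then
  φ(4584) = (2^3 − 2^2) · (3 − 1) · (191 − 1) = 4 · 2 · 190 = 1520.
So there are 1520 such integers.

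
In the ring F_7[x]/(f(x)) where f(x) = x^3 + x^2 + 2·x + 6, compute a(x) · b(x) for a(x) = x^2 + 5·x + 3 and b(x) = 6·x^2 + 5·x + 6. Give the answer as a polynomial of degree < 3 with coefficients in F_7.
Multiply as integer polynomials: a · b = 6·x^4 + 35·x^3 + 49·x^2 + 45·x + 18. Reducing coefficients mod 7: a · b ≡ 6·x^4 + 3·x + 4. Now divide by f(x) = x^3 + x^2 + 2·x + 6 in F_7[x], eliminating the leading term at each step:
  leading term 6·x^4: subtract (6·x)·f(x) = 6·x^4 + 6·x^3 + 5·x^2 + x, leaving x^3 + 2·x^2 + 2·x + 4 (coefficients mod 7)
  leading term x^3: subtract (1)·f(x) = x^3 + x^2 + 2·x + 6, leaving x^2 + 5 (coefficients mod 7)
The degree is now < 3, so this is the remainder. Hence a · b ≡ x^2 + 5 in F_7[x]/(f).

Final answer: a · b ≡ x^2 + 5 (mod f(x))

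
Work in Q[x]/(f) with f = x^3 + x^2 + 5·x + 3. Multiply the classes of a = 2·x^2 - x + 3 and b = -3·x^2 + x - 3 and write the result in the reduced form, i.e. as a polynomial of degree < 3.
a · b ≡ 3·x^2 - 31·x - 42 (mod f(x))

First multiply in Q[x] without reducing: a · b = -6·x^4 + 5·x^3 - 16·x^2 + 6·x - 9. Now divide by f(x) = x^3 + x^2 + 5·x + 3, eliminating the leading term at each step:
  leading term -6·x^4: subtract (-6·x)·f(x) = -6·x^4 - 6·x^3 - 30·x^2 - 18·x, leaving 11·x^3 + 14·x^2 + 24·x - 9
  leading term 11·x^3: subtract (11)·f(x) = 11·x^3 + 11·x^2 + 55·x + 33, leaving 3·x^2 - 31·x - 42
The degree is now < 3, so this is the remainder. Hence a · b ≡ 3·x^2 - 31·x - 42 in Q[x]/(f).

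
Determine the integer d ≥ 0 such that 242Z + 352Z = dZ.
In the PID Z, (a, b) is generated by gcd(a, b). Compute gcd(352, 242) with the extended Euclidean algorithm, tracking rows (r, s, t) with s·352 + t·242 = r:
  row A: (352, 1, 0)   [1·352 + 0·242 = 352]
  row B: (242, 0, 1)   [0·352 + 1·242 = 242]
  352 = 1·242 + 110   → row C = row A − 1·row B = (110, 1, −1)   [check: 1·352 − 1·242 = 110]
  242 = 2·110 + 22   → row D = row B − 2·row C = (22, −2, 3)   [check: −2·352 + 3·242 = 22]
  110 = 5·22 + 0   → remainder 0, stop. gcd = 22 (last nonzero row D).
So gcd(242, 352) = 22, with Bézout identity −2·352 + 3·242 = 22. Containment (⊇): the Bézout identity exhibits 22 as an element of (242, 352), giving (22) ⊆ (242, 352). Containment (⊆): since 22 | 242 and 22 | 352 (242 = 22·11, 352 = 22·16), every Z-linear combination of 242 and 352 is divisible by 22, so (242, 352) ⊆ (22). Therefore (242, 352) = (22), d = 22.

Final answer: (242, 352) = (22); d = 22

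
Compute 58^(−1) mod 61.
58^(−1) ≡ 20 (mod 61)

Apply the extended Euclidean algorithm to (61, 58), tracking rows (r, s, t) with s·61 + t·58 = r. Each division r_prev = q·r_cur + r_new produces the new row as (previous row) − q·(current row):
  row A: (61, 1, 0)   [1·61 + 0·58 = 61]
  row B: (58, 0, 1)   [0·61 + 1·58 = 58]
  61 = 1·58 + 3   → row C = row A − 1·row B = (3, 1, −1)   [check: 1·61 − 1·58 = 3]
  58 = 19·3 + 1   → row D = row B − 19·row C = (1, −19, 20)   [check: −19·61 + 20·58 = 1]
  3 = 3·1 + 0   → remainder 0, stop. gcd = 1 (last nonzero row D).
The gcd is 1, so 58 is invertible mod 61. The last nonzero row gives −19·61 + 20·58 = 1, so t = 20. So 58^(−1) ≡ 20 (mod 61). Verify: 58 · 20 = 1160 ≡ 1 (mod 61). ✓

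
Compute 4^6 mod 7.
Use repeated squaring. Binary(6) = 110. Walk through the bits of the exponent 6 left-to-right: at each bit after the leading one, square the running value, then multiply by 4 if the bit is 1 (always reducing mod 7):
  bit 1 = 1 (leading): start with 4.
  bit 2 = 1: square 4^2 = 16 ≡ 2; bit is 1, so multiply 2·4 = 8 ≡ 1 (mod 7).
  bit 3 = 0: square 1^2 = 1 (mod 7).
Final value: 4^6 ≡ 1 (mod 7).

Final answer: 1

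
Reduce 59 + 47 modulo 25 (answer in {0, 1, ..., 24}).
6

Reduce the summands first: 59 ≡ 9, 47 ≡ 22 (mod 25), so 59 + 47 ≡ 9 + 22 (mod 25). 9 + 22 = 31; 31 = 1·25 + 6, so (59 + 47) mod 25 = 6.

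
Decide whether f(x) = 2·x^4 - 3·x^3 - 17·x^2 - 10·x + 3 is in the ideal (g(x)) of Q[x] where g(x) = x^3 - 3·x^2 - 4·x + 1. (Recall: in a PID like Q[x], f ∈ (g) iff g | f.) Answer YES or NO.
YES

In Q[x] the ideal (g) consists of all multiples of g, so f ∈ (g) iff g | f, i.e. iff the remainder of f on division by g is 0. Divide f by g (g is monic, so eliminate the leading term of the running remainder at each step):
  leading term 2·x^4: subtract (2·x)·g(x) = 2·x^4 - 6·x^3 - 8·x^2 + 2·x, leaving 3·x^3 - 9·x^2 - 12·x + 3
  leading term 3·x^3: subtract (3)·g(x) = 3·x^3 - 9·x^2 - 12·x + 3, leaving 0
The remainder is 0, so f(x) = g(x) · h(x) with h(x) = 2·x + 3. Hence g | f, i.e. f ∈ (g).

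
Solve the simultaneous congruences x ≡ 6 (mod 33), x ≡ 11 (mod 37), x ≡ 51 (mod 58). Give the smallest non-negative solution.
The moduli 33, 37, 58 are pairwise coprime, so by the CRT there is a unique solution mod 33·37·58 = 70818.
Solve by successive substitution. Start with x ≡ 6 (mod 33).
  Combine with x ≡ 11 (mod 37): write x = 6 + 33·t and require 6 + 33·t ≡ 11 (mod 37), i.e. 33·t ≡ 11 − 6 ≡ 5 (mod 37). Since 33^(−1) ≡ 9 (mod 37), t ≡ 9·5 ≡ 8 (mod 37). So x ≡ 6 + 33·8 = 270 (mod 1221).
  Combine with x ≡ 51 (mod 58): write x = 270 + 1221·t and require 270 + 1221·t ≡ 51 (mod 58), i.e. 1221·t ≡ 51 − 270 ≡ 13 (mod 58). Since 1221^(−1) ≡ 39 (mod 58) (1221 ≡ 3 (mod 58)), t ≡ 39·13 ≡ 43 (mod 58). So x ≡ 270 + 1221·43 = 52773 (mod 70818).
Unique solution in [0, 70818): x = 52773.

Final answer: x ≡ 52773 (mod 70818); the representative in [0, 70818) is 52773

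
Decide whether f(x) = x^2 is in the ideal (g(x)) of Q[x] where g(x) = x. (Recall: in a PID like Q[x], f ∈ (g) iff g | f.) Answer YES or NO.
In Q[x] the ideal (g) consists of all multiples of g, so f ∈ (g) iff g | f, i.e. iff the remainder of f on division by g is 0. Divide f by g (g is monic, so eliminate the leading term of the running remainder at each step):
  leading term x^2: subtract (x)·g(x) = x^2, leaving 0
The remainder is 0, so f(x) = g(x) · h(x) with h(x) = x. Hence g | f, i.e. f ∈ (g).

Final answer: YES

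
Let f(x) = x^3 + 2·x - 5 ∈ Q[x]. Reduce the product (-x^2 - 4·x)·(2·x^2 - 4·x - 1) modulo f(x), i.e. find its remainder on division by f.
a · b ≡ 21·x^2 + 2·x - 20 (mod f(x))

First multiply in Q[x] without reducing: a · b = -2·x^4 - 4·x^3 + 17·x^2 + 4·x. Now divide by f(x) = x^3 + 2·x - 5, eliminating the leading term at each step:
  leading term -2·x^4: subtract (-2·x)·f(x) = -2·x^4 - 4·x^2 + 10·x, leaving -4·x^3 + 21·x^2 - 6·x
  leading term -4·x^3: subtract (-4)·f(x) = -4·x^3 - 8·x + 20, leaving 21·x^2 + 2·x - 20
The degree is now < 3, so this is the remainder. Hence a · b ≡ 21·x^2 + 2·x - 20 in Q[x]/(f).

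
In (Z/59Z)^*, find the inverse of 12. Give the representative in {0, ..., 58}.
12^(−1) ≡ 5 (mod 59)

Apply the extended Euclidean algorithm to (59, 12), tracking rows (r, s, t) with s·59 + t·12 = r. Each division r_prev = q·r_cur + r_new produces the new row as (previous row) − q·(current row):
  row A: (59, 1, 0)   [1·59 + 0·12 = 59]
  row B: (12, 0, 1)   [0·59 + 1·12 = 12]
  59 = 4·12 + 11   → row C = row A − 4·row B = (11, 1, −4)   [check: 1·59 − 4·12 = 11]
  12 = 1·11 + 1   → row D = row B − 1·row C = (1, −1, 5)   [check: −1·59 + 5·12 = 1]
  11 = 11·1 + 0   → remainder 0, stop. gcd = 1 (last nonzero row D).
The gcd is 1, so 12 is invertible mod 59. The last nonzero row gives −1·59 + 5·12 = 1, so t = 5. So 12^(−1) ≡ 5 (mod 59). Verify: 12 · 5 = 60 ≡ 1 (mod 59). ✓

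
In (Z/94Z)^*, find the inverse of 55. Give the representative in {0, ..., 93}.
Apply the extended Euclidean algorithm to (94, 55), tracking rows (r, s, t) with s·94 + t·55 = r. Each division r_prev = q·r_cur + r_new produces the new row as (previous row) − q·(current row):
  row A: (94, 1, 0)   [1·94 + 0·55 = 94]
  row B: (55, 0, 1)   [0·94 + 1·55 = 55]
  94 = 1·55 + 39   → row C = row A − 1·row B = (39, 1, −1)   [check: 1·94 − 1·55 = 39]
  55 = 1·39 + 16   → row D = row B − 1·row C = (16, −1, 2)   [check: −1·94 + 2·55 = 16]
  39 = 2·16 + 7   → row E = row C − 2·row D = (7, 3, −5)   [check: 3·94 − 5·55 = 7]
  16 = 2·7 + 2   → row F = row D − 2·row E = (2, −7, 12)   [check: −7·94 + 12·55 = 2]
  7 = 3·2 + 1   → row G = row E − 3·row F = (1, 24, −41)   [check: 24·94 − 41·55 = 1]
  2 = 2·1 + 0   → remainder 0, stop. gcd = 1 (last nonzero row G).
The gcd is 1, so 55 is invertible mod 94. The last nonzero row gives 24·94 − 41·55 = 1, so t = −41. So 55^(−1) ≡ −41 ≡ 53 (mod 94). Verify: 55 · 53 = 2915 ≡ 1 (mod 94). ✓

Final answer: 55^(−1) ≡ 53 (mod 94)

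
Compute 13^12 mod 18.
1

Use repeated squaring. Binary(12) = 1100. Walk through the bits of the exponent 12 left-to-right: at each bit after the leading one, square the running value, then multiply by 13 if the bit is 1 (always reducing mod 18):
  bit 1 = 1 (leading): start with 13.
  bit 2 = 1: square 13^2 = 169 ≡ 7; bit is 1, so multiply 7·13 = 91 ≡ 1 (mod 18).
  bit 3 = 0: square 1^2 = 1 (mod 18).
  bit 4 = 0: square 1^2 = 1 (mod 18).
Final value: 13^12 ≡ 1 (mod 18).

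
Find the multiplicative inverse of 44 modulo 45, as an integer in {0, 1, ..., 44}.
44^(−1) ≡ 44 (mod 45)

Apply the extended Euclidean algorithm to (45, 44), tracking rows (r, s, t) with s·45 + t·44 = r. Each division r_prev = q·r_cur + r_new produces the new row as (previous row) − q·(current row):
  row A: (45, 1, 0)   [1·45 + 0·44 = 45]
  row B: (44, 0, 1)   [0·45 + 1·44 = 44]
  45 = 1·44 + 1   → row C = row A − 1·row B = (1, 1, −1)   [check: 1·45 − 1·44 = 1]
  44 = 44·1 + 0   → remainder 0, stop. gcd = 1 (last nonzero row C).
The gcd is 1, so 44 is invertible mod 45. The last nonzero row gives 1·45 − 1·44 = 1, so t = −1. So 44^(−1) ≡ −1 ≡ 44 (mod 45). Verify: 44 · 44 = 1936 ≡ 1 (mod 45). ✓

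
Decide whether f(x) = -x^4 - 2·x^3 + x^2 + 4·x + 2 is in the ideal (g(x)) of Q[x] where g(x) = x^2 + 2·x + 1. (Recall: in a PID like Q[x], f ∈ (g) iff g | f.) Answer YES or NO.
In Q[x] the ideal (g) consists of all multiples of g, so f ∈ (g) iff g | f, i.e. iff the remainder of f on division by g is 0. Divide f by g (g is monic, so eliminate the leading term of the running remainder at each step):
  leading term -x^4: subtract (-x^2)·g(x) = -x^4 - 2·x^3 - x^2, leaving 2·x^2 + 4·x + 2
  leading term 2·x^2: subtract (2)·g(x) = 2·x^2 + 4·x + 2, leaving 0
The remainder is 0, so f(x) = g(x) · h(x) with h(x) = 2 - x^2. Hence g | f, i.e. f ∈ (g).

Final answer: YES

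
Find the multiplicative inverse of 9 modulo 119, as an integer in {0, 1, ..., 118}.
9^(−1) ≡ 53 (mod 119)

Apply the extended Euclidean algorithm to (119, 9), tracking rows (r, s, t) with s·119 + t·9 = r. Each division r_prev = q·r_cur + r_new produces the new row as (previous row) − q·(current row):
  row A: (119, 1, 0)   [1·119 + 0·9 = 119]
  row B: (9, 0, 1)   [0·119 + 1·9 = 9]
  119 = 13·9 + 2   → row C = row A − 13·row B = (2, 1, −13)   [check: 1·119 − 13·9 = 2]
  9 = 4·2 + 1   → row D = row B − 4·row C = (1, −4, 53)   [check: −4·119 + 53·9 = 1]
  2 = 2·1 + 0   → remainder 0, stop. gcd = 1 (last nonzero row D).
The gcd is 1, so 9 is invertible mod 119. The last nonzero row gives −4·119 + 53·9 = 1, so t = 53. So 9^(−1) ≡ 53 (mod 119). Verify: 9 · 53 = 477 ≡ 1 (mod 119). ✓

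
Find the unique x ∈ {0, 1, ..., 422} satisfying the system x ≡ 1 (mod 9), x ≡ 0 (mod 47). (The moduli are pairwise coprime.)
The moduli 9, 47 are pairwise coprime, so by the CRT there is a unique solution mod 9·47 = 423.
Solve by successive substitution. Start with x ≡ 1 (mod 9).
  Combine with x ≡ 0 (mod 47): write x = 1 + 9·t and require 1 + 9·t ≡ 0 (mod 47), i.e. 9·t ≡ 0 − 1 ≡ 46 (mod 47). Since 9^(−1) ≡ 21 (mod 47), t ≡ 21·46 ≡ 26 (mod 47). So x ≡ 1 + 9·26 = 235 (mod 423).
Unique solution in [0, 423): x = 235.

Final answer: x ≡ 235 (mod 423); the representative in [0, 423) is 235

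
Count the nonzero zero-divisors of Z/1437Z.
In Z/1437Z each nonzero element is either a unit (gcd with 1437 is 1) or a zero-divisor (gcd > 1). The number of units is φ(1437): factorise 1437 = 3 · 479, so φ(1437) = (3 − 1) · (479 − 1) = 2 · 478 = 956. The nonzero elements number 1437 − 1 = 1436. Hence the nonzero zero-divisors number 1436 − 956 = 480.

Final answer: Z/1437Z has 480 nonzero zero-divisors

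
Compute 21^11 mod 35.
21

Use repeated squaring. Binary(11) = 1011. Walk through the bits of the exponent 11 left-to-right: at each bit after the leading one, square the running value, then multiply by 21 if the bit is 1 (always reducing mod 35):
  bit 1 = 1 (leading): start with 21.
  bit 2 = 0: square 21^2 = 441 ≡ 21 (mod 35).
  bit 3 = 1: square 21^2 = 441 ≡ 21; bit is 1, so multiply 21·21 = 441 ≡ 21 (mod 35).
  bit 4 = 1: square 21^2 = 441 ≡ 21; bit is 1, so multiply 21·21 = 441 ≡ 21 (mod 35).
Final value: 21^11 ≡ 21 (mod 35).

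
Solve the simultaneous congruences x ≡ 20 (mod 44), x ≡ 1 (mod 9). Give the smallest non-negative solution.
The moduli 44, 9 are pairwise coprime, so by the CRT there is a unique solution mod 44·9 = 396.
Solve by successive substitution. Start with x ≡ 20 (mod 44).
  Combine with x ≡ 1 (mod 9): write x = 20 + 44·t and require 20 + 44·t ≡ 1 (mod 9), i.e. 44·t ≡ 1 − 20 ≡ 8 (mod 9). Since 44^(−1) ≡ 8 (mod 9) (44 ≡ 8 (mod 9)), t ≡ 8·8 ≡ 1 (mod 9). So x ≡ 20 + 44·1 = 64 (mod 396).
Unique solution in [0, 396): x = 64.

Final answer: x ≡ 64 (mod 396); the representative in [0, 396) is 64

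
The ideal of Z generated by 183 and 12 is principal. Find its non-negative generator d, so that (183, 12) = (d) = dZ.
In the PID Z, (a, b) is generated by gcd(a, b). Compute gcd(183, 12) with the extended Euclidean algorithm, tracking rows (r, s, t) with s·183 + t·12 = r:
  row A: (183, 1, 0)   [1·183 + 0·12 = 183]
  row B: (12, 0, 1)   [0·183 + 1·12 = 12]
  183 = 15·12 + 3   → row C = row A − 15·row B = (3, 1, −15)   [check: 1·183 − 15·12 = 3]
  12 = 4·3 + 0   → remainder 0, stop. gcd = 3 (last nonzero row C).
So gcd(183, 12) = 3, with Bézout identity 1·183 − 15·12 = 3. Containment (⊇): the Bézout identity exhibits 3 as an element of (183, 12), giving (3) ⊆ (183, 12). Containment (⊆): since 3 | 183 and 3 | 12 (183 = 3·61, 12 = 3·4), every Z-linear combination of 183 and 12 is divisible by 3, so (183, 12) ⊆ (3). Therefore (183, 12) = (3), d = 3.

Final answer: (183, 12) = (3); d = 3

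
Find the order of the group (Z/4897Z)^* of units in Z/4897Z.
|(Z/4897Z)^*| = 4756

(Z/4897Z)^* consists of the classes a with gcd(a, 4897) = 1, so its order is φ(4897). φ is multiplicative, with φ(p^e) = p^e − p^(e−1). Factorise 4897 = 59 · 83. Then
  φ(4897) = (59 − 1) · (83 − 1) = 58 · 82 = 4756.
Thus |(Z/4897Z)^*| = 4756.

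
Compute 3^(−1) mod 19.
3^(−1) ≡ 13 (mod 19)

Apply the extended Euclidean algorithm to (19, 3), tracking rows (r, s, t) with s·19 + t·3 = r. Each division r_prev = q·r_cur + r_new produces the new row as (previous row) − q·(current row):
  row A: (19, 1, 0)   [1·19 + 0·3 = 19]
  row B: (3, 0, 1)   [0·19 + 1·3 = 3]
  19 = 6·3 + 1   → row C = row A − 6·row B = (1, 1, −6)   [check: 1·19 − 6·3 = 1]
  3 = 3·1 + 0   → remainder 0, stop. gcd = 1 (last nonzero row C).
The gcd is 1, so 3 is invertible mod 19. The last nonzero row gives 1·19 − 6·3 = 1, so t = −6. So 3^(−1) ≡ −6 ≡ 13 (mod 19). Verify: 3 · 13 = 39 ≡ 1 (mod 19). ✓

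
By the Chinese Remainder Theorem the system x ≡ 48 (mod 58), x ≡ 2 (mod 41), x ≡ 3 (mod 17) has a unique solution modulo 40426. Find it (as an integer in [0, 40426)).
The moduli 58, 41, 17 are pairwise coprime, so by the CRT there is a unique solution mod 58·41·17 = 40426.
Solve by successive substitution. Start with x ≡ 48 (mod 58).
  Combine with x ≡ 2 (mod 41): write x = 48 + 58·t and require 48 + 58·t ≡ 2 (mod 41), i.e. 58·t ≡ 2 − 48 ≡ 36 (mod 41). Since 58^(−1) ≡ 29 (mod 41) (58 ≡ 17 (mod 41)), t ≡ 29·36 ≡ 19 (mod 41). So x ≡ 48 + 58·19 = 1150 (mod 2378).
  Combine with x ≡ 3 (mod 17): write x = 1150 + 2378·t and require 1150 + 2378·t ≡ 3 (mod 17), i.e. 2378·t ≡ 3 − 1150 ≡ 9 (mod 17). Since 2378^(−1) ≡ 8 (mod 17) (2378 ≡ 15 (mod 17)), t ≡ 8·9 ≡ 4 (mod 17). So x ≡ 1150 + 2378·4 = 10662 (mod 40426).
Unique solution in [0, 40426): x = 10662.

Final answer: x ≡ 10662 (mod 40426); the representative in [0, 40426) is 10662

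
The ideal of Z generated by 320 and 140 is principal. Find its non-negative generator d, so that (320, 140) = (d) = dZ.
(320, 140) = (20); d = 20

In the PID Z, (a, b) is generated by gcd(a, b). Compute gcd(320, 140) with the extended Euclidean algorithm, tracking rows (r, s, t) with s·320 + t·140 = r:
  row A: (320, 1, 0)   [1·320 + 0·140 = 320]
  row B: (140, 0, 1)   [0·320 + 1·140 = 140]
  320 = 2·140 + 40   → row C = row A − 2·row B = (40, 1, −2)   [check: 1·320 − 2·140 = 40]
  140 = 3·40 + 20   → row D = row B − 3·row C = (20, −3, 7)   [check: −3·320 + 7·140 = 20]
  40 = 2·20 + 0   → remainder 0, stop. gcd = 20 (last nonzero row D).
So gcd(320, 140) = 20, with Bézout identity −3·320 + 7·140 = 20. Containment (⊇): the Bézout identity exhibits 20 as an element of (320, 140), giving (20) ⊆ (320, 140). Containment (⊆): since 20 | 320 and 20 | 140 (320 = 20·16, 140 = 20·7), every Z-linear combination of 320 and 140 is divisible by 20, so (320, 140) ⊆ (20). Therefore (320, 140) = (20), d = 20.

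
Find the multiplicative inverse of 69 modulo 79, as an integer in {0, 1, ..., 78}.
Apply the extended Euclidean algorithm to (79, 69), tracking rows (r, s, t) with s·79 + t·69 = r. Each division r_prev = q·r_cur + r_new produces the new row as (previous row) − q·(current row):
  row A: (79, 1, 0)   [1·79 + 0·69 = 79]
  row B: (69, 0, 1)   [0·79 + 1·69 = 69]
  79 = 1·69 + 10   → row C = row A − 1·row B = (10, 1, −1)   [check: 1·79 − 1·69 = 10]
  69 = 6·10 + 9   → row D = row B − 6·row C = (9, −6, 7)   [check: −6·79 + 7·69 = 9]
  10 = 1·9 + 1   → row E = row C − 1·row D = (1, 7, −8)   [check: 7·79 − 8·69 = 1]
  9 = 9·1 + 0   → remainder 0, stop. gcd = 1 (last nonzero row E).
The gcd is 1, so 69 is invertible mod 79. The last nonzero row gives 7·79 − 8·69 = 1, so t = −8. So 69^(−1) ≡ −8 ≡ 71 (mod 79). Verify: 69 · 71 = 4899 ≡ 1 (mod 79). ✓

Final answer: 69^(−1) ≡ 71 (mod 79)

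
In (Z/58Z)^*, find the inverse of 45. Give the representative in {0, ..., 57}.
Apply the extended Euclidean algorithm to (58, 45), tracking rows (r, s, t) with s·58 + t·45 = r. Each division r_prev = q·r_cur + r_new produces the new row as (previous row) − q·(current row):
  row A: (58, 1, 0)   [1·58 + 0·45 = 58]
  row B: (45, 0, 1)   [0·58 + 1·45 = 45]
  58 = 1·45 + 13   → row C = row A − 1·row B = (13, 1, −1)   [check: 1·58 − 1·45 = 13]
  45 = 3·13 + 6   → row D = row B − 3·row C = (6, −3, 4)   [check: −3·58 + 4·45 = 6]
  13 = 2·6 + 1   → row E = row C − 2·row D = (1, 7, −9)   [check: 7·58 − 9·45 = 1]
  6 = 6·1 + 0   → remainder 0, stop. gcd = 1 (last nonzero row E).
The gcd is 1, so 45 is invertible mod 58. The last nonzero row gives 7·58 − 9·45 = 1, so t = −9. So 45^(−1) ≡ −9 ≡ 49 (mod 58). Verify: 45 · 49 = 2205 ≡ 1 (mod 58). ✓

Final answer: 45^(−1) ≡ 49 (mod 58)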